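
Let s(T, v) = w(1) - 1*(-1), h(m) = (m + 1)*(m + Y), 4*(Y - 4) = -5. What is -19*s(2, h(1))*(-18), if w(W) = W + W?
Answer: 1026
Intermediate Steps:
Y = 11/4 (Y = 4 + (¼)*(-5) = 4 - 5/4 = 11/4 ≈ 2.7500)
h(m) = (1 + m)*(11/4 + m) (h(m) = (m + 1)*(m + 11/4) = (1 + m)*(11/4 + m))
w(W) = 2*W
s(T, v) = 3 (s(T, v) = 2*1 - 1*(-1) = 2 + 1 = 3)
-19*s(2, h(1))*(-18) = -19*3*(-18) = -57*(-18) = 1026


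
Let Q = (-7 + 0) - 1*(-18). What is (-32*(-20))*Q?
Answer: 7040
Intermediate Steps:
Q = 11 (Q = -7 + 18 = 11)
(-32*(-20))*Q = -32*(-20)*11 = 640*11 = 7040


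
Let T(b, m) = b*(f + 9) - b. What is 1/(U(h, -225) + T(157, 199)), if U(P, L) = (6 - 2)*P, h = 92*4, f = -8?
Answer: 1/1472 ≈ 0.00067935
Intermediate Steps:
T(b, m) = 0 (T(b, m) = b*(-8 + 9) - b = b*1 - b = b - b = 0)
h = 368
U(P, L) = 4*P
1/(U(h, -225) + T(157, 199)) = 1/(4*368 + 0) = 1/(1472 + 0) = 1/1472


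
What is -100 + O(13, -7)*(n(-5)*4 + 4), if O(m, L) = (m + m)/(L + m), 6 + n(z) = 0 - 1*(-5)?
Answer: -100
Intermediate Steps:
n(z) = -1 (n(z) = -6 + (0 - 1*(-5)) = -6 + (0 + 5) = -6 + 5 = -1)
O(m, L) = 2*m/(L + m) (O(m, L) = (2*m)/(L + m) = 2*m/(L + m))
-100 + O(13, -7)*(n(-5)*4 + 4) = -100 + (2*13/(-7 + 13))*(-1*4 + 4) = -100 + (2*13/6)*(-4 + 4) = -100 + (2*13*(1/6))*0 = -100 + (13/3)*0 = -100 + 0 = -100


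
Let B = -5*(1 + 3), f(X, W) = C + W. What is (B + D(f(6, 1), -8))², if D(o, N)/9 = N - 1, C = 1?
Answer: 10201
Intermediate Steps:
f(X, W) = 1 + W
D(o, N) = -9 + 9*N (D(o, N) = 9*(N - 1) = 9*(-1 + N) = -9 + 9*N)
B = -20 (B = -5*4 = -20)
(B + D(f(6, 1), -8))² = (-20 + (-9 + 9*(-8)))² = (-20 + (-9 - 72))² = (-20 - 81)² = (-101)² = 10201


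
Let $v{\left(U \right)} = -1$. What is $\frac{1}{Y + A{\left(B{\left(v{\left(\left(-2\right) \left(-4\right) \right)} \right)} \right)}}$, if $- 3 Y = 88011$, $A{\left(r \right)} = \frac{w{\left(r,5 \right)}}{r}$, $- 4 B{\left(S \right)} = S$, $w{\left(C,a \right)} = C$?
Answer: $- \frac{1}{29336} \approx -3.4088 \cdot 10^{-5}$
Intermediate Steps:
$B{\left(S \right)} = - \frac{S}{4}$
$A{\left(r \right)} = 1$ ($A{\left(r \right)} = \frac{r}{r} = 1$)
$Y = -29337$ ($Y = \left(- \frac{1}{3}\right) 88011 = -29337$)
$\frac{1}{Y + A{\left(B{\left(v{\left(\left(-2\right) \left(-4\right) \right)} \right)} \right)}} = \frac{1}{-29337 + 1} = \frac{1}{-29336} = - \frac{1}{29336}$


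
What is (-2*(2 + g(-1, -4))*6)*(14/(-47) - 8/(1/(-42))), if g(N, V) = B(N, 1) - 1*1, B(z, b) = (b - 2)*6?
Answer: 946680/47 ≈ 20142.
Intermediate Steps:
B(z, b) = -12 + 6*b (B(z, b) = (-2 + b)*6 = -12 + 6*b)
g(N, V) = -7 (g(N, V) = (-12 + 6*1) - 1*1 = (-12 + 6) - 1 = -6 - 1 = -7)
(-2*(2 + g(-1, -4))*6)*(14/(-47) - 8/(1/(-42))) = (-2*(2 - 7)*6)*(14/(-47) - 8/(1/(-42))) = (-2*(-5)*6)*(14*(-1/47) - 8/(-1/42)) = (10*6)*(-14/47 - 8*(-42)) = 60*(-14/47 + 336) = 60*(15778/47) = 946680/47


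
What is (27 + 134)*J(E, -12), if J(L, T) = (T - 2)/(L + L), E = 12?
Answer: -1127/12 ≈ -93.917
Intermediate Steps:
J(L, T) = (-2 + T)/(2*L) (J(L, T) = (-2 + T)/((2*L)) = (-2 + T)*(1/(2*L)) = (-2 + T)/(2*L))
(27 + 134)*J(E, -12) = (27 + 134)*((½)*(-2 - 12)/12) = 161*((½)*(1/12)*(-14)) = 161*(-7/12) = -1127/12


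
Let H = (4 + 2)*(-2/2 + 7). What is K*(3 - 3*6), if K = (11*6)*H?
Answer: -35640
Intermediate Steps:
H = 36 (H = 6*(-2*1/2 + 7) = 6*(-1 + 7) = 6*6 = 36)
K = 2376 (K = (11*6)*36 = 66*36 = 2376)
K*(3 - 3*6) = 2376*(3 - 3*6) = 2376*(3 - 18) = 2376*(-15) = -35640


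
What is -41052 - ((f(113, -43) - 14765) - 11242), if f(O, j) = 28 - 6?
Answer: -15067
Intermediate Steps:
f(O, j) = 22
-41052 - ((f(113, -43) - 14765) - 11242) = -41052 - ((22 - 14765) - 11242) = -41052 - (-14743 - 11242) = -41052 - 1*(-25985) = -41052 + 25985 = -15067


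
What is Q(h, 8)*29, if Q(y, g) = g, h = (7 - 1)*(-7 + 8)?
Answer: 232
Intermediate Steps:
h = 6 (h = 6*1 = 6)
Q(h, 8)*29 = 8*29 = 232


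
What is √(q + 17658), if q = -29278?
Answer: 2*I*√2905 ≈ 107.8*I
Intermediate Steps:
√(q + 17658) = √(-29278 + 17658) = √(-11620) = 2*I*√2905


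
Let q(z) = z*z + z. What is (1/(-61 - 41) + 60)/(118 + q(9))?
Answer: 6119/21216 ≈ 0.28841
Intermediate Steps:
q(z) = z + z**2 (q(z) = z**2 + z = z + z**2)
(1/(-61 - 41) + 60)/(118 + q(9)) = (1/(-61 - 41) + 60)/(118 + 9*(1 + 9)) = (1/(-102) + 60)/(118 + 9*10) = (-1/102 + 60)/(118 + 90) = (6119/102)/208 = (6119/102)*(1/208) = 6119/21216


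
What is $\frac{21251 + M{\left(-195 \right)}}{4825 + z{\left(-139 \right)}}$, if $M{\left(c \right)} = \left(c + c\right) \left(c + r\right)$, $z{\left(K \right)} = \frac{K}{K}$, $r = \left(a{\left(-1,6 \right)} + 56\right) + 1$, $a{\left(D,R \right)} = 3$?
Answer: $\frac{73901}{4826} \approx 15.313$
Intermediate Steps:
$r = 60$ ($r = \left(3 + 56\right) + 1 = 59 + 1 = 60$)
$z{\left(K \right)} = 1$
$M{\left(c \right)} = 2 c \left(60 + c\right)$ ($M{\left(c \right)} = \left(c + c\right) \left(c + 60\right) = 2 c \left(60 + c\right)$)
$\frac{21251 + M{\left(-195 \right)}}{4825 + z{\left(-139 \right)}} = \frac{21251 + 2 \left(-195\right) \left(60 - 195\right)}{4825 + 1} = \frac{21251 + 2 \left(-195\right) \left(-135\right)}{4826} = \left(21251 + 52650\right) \frac{1}{4826} = 73901 \cdot \frac{1}{4826} = \frac{73901}{4826}$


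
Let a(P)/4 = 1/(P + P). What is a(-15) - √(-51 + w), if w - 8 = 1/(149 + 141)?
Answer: -2/15 - I*√3616010/290 ≈ -0.13333 - 6.5572*I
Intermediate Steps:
a(P) = 2/P (a(P) = 4/(P + P) = 4/((2*P)) = 4*(1/(2*P)) = 2/P)
w = 2321/290 (w = 8 + 1/(149 + 141) = 8 + 1/290 = 2321/290 ≈ 8.0034)
a(-15) - √(-51 + w) = 2/(-15) - √(-51 + 2321/290) = 2*(-1/15) - √(-12469/290) = -2/15 - I*√3616010/290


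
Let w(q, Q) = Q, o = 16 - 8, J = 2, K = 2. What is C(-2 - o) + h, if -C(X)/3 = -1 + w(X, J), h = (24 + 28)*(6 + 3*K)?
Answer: 621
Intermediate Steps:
o = 8
h = 624 (h = (24 + 28)*(6 + 3*2) = 52*(6 + 6) = 52*12 = 624)
C(X) = -3 (C(X) = -3*(-1 + 2) = -3*1 = -3)
C(-2 - o) + h = -3 + 624 = 621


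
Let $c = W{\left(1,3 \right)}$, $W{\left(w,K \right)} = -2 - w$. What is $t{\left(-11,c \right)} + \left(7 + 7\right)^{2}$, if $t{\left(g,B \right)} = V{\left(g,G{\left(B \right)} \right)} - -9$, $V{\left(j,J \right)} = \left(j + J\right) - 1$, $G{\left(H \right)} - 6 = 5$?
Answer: $204$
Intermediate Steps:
$G{\left(H \right)} = 11$ ($G{\left(H \right)} = 6 + 5 = 11$)
$V{\left(j,J \right)} = -1 + J + j$ ($V{\left(j,J \right)} = \left(J + j\right) - 1 = -1 + J + j$)
$c = -3$ ($c = -2 - 1 = -3$)
$t{\left(g,B \right)} = 19 + g$ ($t{\left(g,B \right)} = \left(-1 + 11 + g\right) - -9 = \left(10 + g\right) + 9 = 19 + g$)
$t{\left(-11,c \right)} + \left(7 + 7\right)^{2} = \left(19 - 11\right) + \left(7 + 7\right)^{2} = 8 + 14^{2} = 8 + 196 = 204$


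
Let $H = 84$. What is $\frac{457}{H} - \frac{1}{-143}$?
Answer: $\frac{65435}{12012} \approx 5.4475$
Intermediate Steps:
$\frac{457}{H} - \frac{1}{-143} = \frac{457}{84} - \frac{1}{-143} = 457 \cdot \frac{1}{84} - - \frac{1}{143} = \frac{457}{84} + \frac{1}{143} = \frac{65435}{12012}$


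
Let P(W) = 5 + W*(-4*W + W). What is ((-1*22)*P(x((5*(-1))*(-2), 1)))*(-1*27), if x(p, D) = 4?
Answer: -25542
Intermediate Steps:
P(W) = 5 - 3*W**2 (P(W) = 5 + W*(-3*W) = 5 - 3*W**2)
((-1*22)*P(x((5*(-1))*(-2), 1)))*(-1*27) = ((-1*22)*(5 - 3*4**2))*(-1*27) = -22*(5 - 3*16)*(-27) = -22*(5 - 48)*(-27) = -22*(-43)*(-27) = 946*(-27) = -25542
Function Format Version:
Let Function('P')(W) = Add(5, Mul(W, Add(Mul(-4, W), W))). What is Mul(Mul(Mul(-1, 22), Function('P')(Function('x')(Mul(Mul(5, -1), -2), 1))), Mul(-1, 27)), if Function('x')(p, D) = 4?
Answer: -25542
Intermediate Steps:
Function('P')(W) = Add(5, Mul(-3, Pow(W, 2))) (Function('P')(W) = Add(5, Mul(W, Mul(-3, W))) = Add(5, Mul(-3, Pow(W, 2))))
Mul(Mul(Mul(-1, 22), Function('P')(Function('x')(Mul(Mul(5, -1), -2), 1))), Mul(-1, 27)) = Mul(Mul(Mul(-1, 22), Add(5, Mul(-3, Pow(4, 2)))), Mul(-1, 27)) = Mul(Mul(-22, Add(5, Mul(-3, 16))), -27) = Mul(Mul(-22, Add(5, -48)), -27) = Mul(Mul(-22, -43), -27) = Mul(946, -27) = -25542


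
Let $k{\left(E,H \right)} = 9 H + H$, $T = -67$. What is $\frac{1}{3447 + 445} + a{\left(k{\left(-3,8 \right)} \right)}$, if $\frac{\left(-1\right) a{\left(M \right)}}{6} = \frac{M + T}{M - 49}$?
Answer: $- \frac{303545}{120652} \approx -2.5159$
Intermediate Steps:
$k{\left(E,H \right)} = 10 H$
$a{\left(M \right)} = - \frac{6 \left(-67 + M\right)}{-49 + M}$ ($a{\left(M \right)} = - 6 \frac{M - 67}{M - 49} = - 6 \frac{-67 + M}{-49 + M} = - \frac{6 \left(-67 + M\right)}{-49 + M}$)
$\frac{1}{3447 + 445} + a{\left(k{\left(-3,8 \right)} \right)} = \frac{1}{3447 + 445} + \frac{6 \left(67 - 10 \cdot 8\right)}{-49 + 10 \cdot 8} = \frac{1}{3892} + \frac{6 \left(67 - 80\right)}{-49 + 80} = \frac{1}{3892} + \frac{6 \left(67 - 80\right)}{31} = \frac{1}{3892} + 6 \cdot \frac{1}{31} \left(-13\right) = \frac{1}{3892} - \frac{78}{31} = - \frac{303545}{120652}$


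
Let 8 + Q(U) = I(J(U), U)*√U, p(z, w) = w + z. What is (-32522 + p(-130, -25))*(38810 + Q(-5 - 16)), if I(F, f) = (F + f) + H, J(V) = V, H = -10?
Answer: -1267932954 + 1699204*I*√21 ≈ -1.2679e+9 + 7.7867e+6*I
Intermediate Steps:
I(F, f) = -10 + F + f (I(F, f) = (F + f) - 10 = -10 + F + f)
Q(U) = -8 + √U*(-10 + 2*U) (Q(U) = -8 + (-10 + U + U)*√U = -8 + (-10 + 2*U)*√U = -8 + √U*(-10 + 2*U))
(-32522 + p(-130, -25))*(38810 + Q(-5 - 16)) = (-32522 + (-25 - 130))*(38810 + (-8 + 2*√(-5 - 16)*(-5 + (-5 - 16)))) = (-32522 - 155)*(38810 + (-8 + 2*√(-21)*(-5 - 21))) = -32677*(38810 + (-8 + 2*(I*√21)*(-26))) = -32677*(38810 + (-8 - 52*I*√21)) = -32677*(38802 - 52*I*√21) = -1267932954 + 1699204*I*√21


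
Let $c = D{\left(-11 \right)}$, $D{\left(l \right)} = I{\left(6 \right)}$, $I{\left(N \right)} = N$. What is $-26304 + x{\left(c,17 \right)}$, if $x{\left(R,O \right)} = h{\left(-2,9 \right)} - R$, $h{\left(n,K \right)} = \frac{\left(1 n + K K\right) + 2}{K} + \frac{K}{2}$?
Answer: $- \frac{52593}{2} \approx -26297.0$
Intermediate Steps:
$D{\left(l \right)} = 6$
$c = 6$
$h{\left(n,K \right)} = \frac{K}{2} + \frac{2 + n + K^{2}}{K}$ ($h{\left(n,K \right)} = \frac{\left(n + K^{2}\right) + 2}{K} + K \frac{1}{2} = \frac{2 + n + K^{2}}{K} + \frac{K}{2} = \frac{K}{2} + \frac{2 + n + K^{2}}{K}$)
$x{\left(R,O \right)} = \frac{27}{2} - R$ ($x{\left(R,O \right)} = \frac{2 - 2 + \frac{3 \cdot 9^{2}}{2}}{9} - R = \frac{2 - 2 + \frac{3}{2} \cdot 81}{9} - R = \frac{2 - 2 + \frac{243}{2}}{9} - R = \frac{1}{9} \cdot \frac{243}{2} - R = \frac{27}{2} - R$)
$-26304 + x{\left(c,17 \right)} = -26304 + \left(\frac{27}{2} - 6\right) = -26304 + \frac{15}{2} = - \frac{52593}{2}$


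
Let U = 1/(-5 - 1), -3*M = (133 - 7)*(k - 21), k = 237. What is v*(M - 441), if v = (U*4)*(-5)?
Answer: -31710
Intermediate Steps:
M = -9072 (M = -(133 - 7)*(237 - 21)/3 = -42*216 = -⅓*27216 = -9072)
U = -⅙ (U = 1/(-6) = -⅙ ≈ -0.16667)
v = 10/3 (v = -⅙*4*(-5) = -⅔*(-5) = 10/3 ≈ 3.3333)
v*(M - 441) = 10*(-9072 - 441)/3 = (10/3)*(-9513) = -31710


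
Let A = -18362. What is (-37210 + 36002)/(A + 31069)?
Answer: -1208/12707 ≈ -0.095066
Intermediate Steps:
(-37210 + 36002)/(A + 31069) = (-37210 + 36002)/(-18362 + 31069) = -1208/12707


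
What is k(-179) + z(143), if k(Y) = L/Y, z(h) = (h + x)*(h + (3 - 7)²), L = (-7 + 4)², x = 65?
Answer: 5919879/179 ≈ 33072.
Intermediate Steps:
L = 9 (L = (-3)² = 9)
z(h) = (16 + h)*(65 + h) (z(h) = (h + 65)*(h + (3 - 7)²) = (65 + h)*(h + (-4)²) = (65 + h)*(h + 16) = (65 + h)*(16 + h) = (16 + h)*(65 + h))
k(Y) = 9/Y
k(-179) + z(143) = 9/(-179) + (1040 + 143² + 81*143) = 9*(-1/179) + (1040 + 20449 + 11583) = -9/179 + 33072 = 5919879/179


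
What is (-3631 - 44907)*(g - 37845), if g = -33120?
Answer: 3444499170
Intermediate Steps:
(-3631 - 44907)*(g - 37845) = (-3631 - 44907)*(-33120 - 37845) = -48538*(-70965) = 3444499170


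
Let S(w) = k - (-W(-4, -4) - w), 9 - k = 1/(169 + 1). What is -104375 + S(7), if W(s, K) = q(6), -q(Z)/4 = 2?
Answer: -17742391/170 ≈ -1.0437e+5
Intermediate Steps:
q(Z) = -8 (q(Z) = -4*2 = -8)
k = 1529/170 (k = 9 - 1/(169 + 1) = 9 - 1/170 = 1529/170 ≈ 8.9941)
W(s, K) = -8
S(w) = 169/170 + w (S(w) = 1529/170 - (-1*(-8) - w) = 1529/170 - (8 - w) = 1529/170 + (-8 + w) = 169/170 + w)
-104375 + S(7) = -104375 + (169/170 + 7) = -104375 + 1359/170 = -17742391/170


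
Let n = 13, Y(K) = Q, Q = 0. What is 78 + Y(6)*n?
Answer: 78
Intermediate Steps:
Y(K) = 0
78 + Y(6)*n = 78 + 0*13 = 78 + 0 = 78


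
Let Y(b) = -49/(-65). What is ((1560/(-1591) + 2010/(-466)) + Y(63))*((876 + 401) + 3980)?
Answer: -575083353796/24095695 ≈ -23867.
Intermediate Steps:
Y(b) = 49/65 (Y(b) = -49*(-1/65) = 49/65)
((1560/(-1591) + 2010/(-466)) + Y(63))*((876 + 401) + 3980) = ((1560/(-1591) + 2010/(-466)) + 49/65)*((876 + 401) + 3980) = ((1560*(-1/1591) + 2010*(-1/466)) + 49/65)*(1277 + 3980) = ((-1560/1591 - 1005/233) + 49/65)*5257 = (-1962435/370703 + 49/65)*5257 = -109393828/24095695*5257 = -575083353796/24095695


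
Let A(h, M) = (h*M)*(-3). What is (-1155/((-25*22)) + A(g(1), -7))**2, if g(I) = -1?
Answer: 35721/100 ≈ 357.21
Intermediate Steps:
A(h, M) = -3*M*h (A(h, M) = (M*h)*(-3) = -3*M*h)
(-1155/((-25*22)) + A(g(1), -7))**2 = (-1155/((-25*22)) - 3*(-7)*(-1))**2 = (-1155/(-550) - 21)**2 = (-1155*(-1/550) - 21)**2 = (21/10 - 21)**2 = (-189/10)**2 = 35721/100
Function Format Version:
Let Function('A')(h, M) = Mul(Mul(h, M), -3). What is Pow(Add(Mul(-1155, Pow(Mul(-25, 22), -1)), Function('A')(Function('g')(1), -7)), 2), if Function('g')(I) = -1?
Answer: Rational(35721, 100) ≈ 357.21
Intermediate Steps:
Function('A')(h, M) = Mul(-3, M, h) (Function('A')(h, M) = Mul(Mul(M, h), -3) = Mul(-3, M, h))
Pow(Add(Mul(-1155, Pow(Mul(-25, 22), -1)), Function('A')(Function('g')(1), -7)), 2) = Pow(Add(Mul(-1155, Pow(Mul(-25, 22), -1)), Mul(-3, -7, -1)), 2) = Pow(Add(Mul(-1155, Pow(-550, -1)), -21), 2) = Pow(Add(Mul(-1155, Rational(-1, 550)), -21), 2) = Pow(Add(Rational(21, 10), -21), 2) = Pow(Rational(-189, 10), 2) = Rational(35721, 100)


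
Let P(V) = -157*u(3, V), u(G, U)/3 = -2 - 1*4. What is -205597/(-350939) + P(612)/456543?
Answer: 10539513865/17802082653 ≈ 0.59204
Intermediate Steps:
u(G, U) = -18 (u(G, U) = 3*(-2 - 1*4) = 3*(-2 - 4) = 3*(-6) = -18)
P(V) = 2826 (P(V) = -157*(-18) = 2826)
-205597/(-350939) + P(612)/456543 = -205597/(-350939) + 2826/456543 = -205597*(-1/350939) + 2826*(1/456543) = 205597/350939 + 314/50727 = 10539513865/17802082653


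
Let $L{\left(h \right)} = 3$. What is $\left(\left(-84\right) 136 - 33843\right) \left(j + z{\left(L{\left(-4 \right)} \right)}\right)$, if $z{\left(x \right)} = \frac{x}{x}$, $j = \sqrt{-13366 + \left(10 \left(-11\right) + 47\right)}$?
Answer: $-45267 - 45267 i \sqrt{13429} \approx -45267.0 - 5.2457 \cdot 10^{6} i$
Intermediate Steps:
$j = i \sqrt{13429}$ ($j = \sqrt{-13366 + \left(-110 + 47\right)} = \sqrt{-13366 - 63} = \sqrt{-13429} = i \sqrt{13429} \approx 115.88 i$)
$z{\left(x \right)} = 1$
$\left(\left(-84\right) 136 - 33843\right) \left(j + z{\left(L{\left(-4 \right)} \right)}\right) = \left(\left(-84\right) 136 - 33843\right) \left(i \sqrt{13429} + 1\right) = \left(-11424 - 33843\right) \left(1 + i \sqrt{13429}\right) = - 45267 \left(1 + i \sqrt{13429}\right) = -45267 - 45267 i \sqrt{13429}$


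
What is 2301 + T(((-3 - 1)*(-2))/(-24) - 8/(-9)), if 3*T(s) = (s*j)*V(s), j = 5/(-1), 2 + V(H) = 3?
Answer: 62102/27 ≈ 2300.1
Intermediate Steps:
V(H) = 1 (V(H) = -2 + 3 = 1)
j = -5 (j = 5*(-1) = -5)
T(s) = -5*s/3 (T(s) = ((s*(-5))*1)/3 = (-5*s*1)/3 = (-5*s)/3 = -5*s/3)
2301 + T(((-3 - 1)*(-2))/(-24) - 8/(-9)) = 2301 - 5*(((-3 - 1)*(-2))/(-24) - 8/(-9))/3 = 2301 - 5*(-4*(-2)*(-1/24) - 8*(-⅑))/3 = 2301 - 5*(8*(-1/24) + 8/9)/3 = 2301 - 5*(-⅓ + 8/9)/3 = 2301 - 5/3*5/9 = 2301 - 25/27 = 62102/27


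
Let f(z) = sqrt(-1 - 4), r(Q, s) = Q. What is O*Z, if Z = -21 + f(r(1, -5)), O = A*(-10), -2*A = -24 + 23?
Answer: 105 - 5*I*sqrt(5) ≈ 105.0 - 11.18*I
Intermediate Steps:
A = 1/2 (A = -(-24 + 23)/2 = -1/2*(-1) = 1/2 ≈ 0.50000)
f(z) = I*sqrt(5) (f(z) = sqrt(-5) = I*sqrt(5))
O = -5 (O = (1/2)*(-10) = -5)
Z = -21 + I*sqrt(5) ≈ -21.0 + 2.2361*I
O*Z = -5*(-21 + I*sqrt(5)) = 105 - 5*I*sqrt(5)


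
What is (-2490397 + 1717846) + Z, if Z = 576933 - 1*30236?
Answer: -225854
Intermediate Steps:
Z = 546697 (Z = 576933 - 30236 = 546697)
(-2490397 + 1717846) + Z = (-2490397 + 1717846) + 546697 = -772551 + 546697 = -225854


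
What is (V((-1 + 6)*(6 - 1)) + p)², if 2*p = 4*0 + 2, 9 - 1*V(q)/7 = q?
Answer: 12321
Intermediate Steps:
V(q) = 63 - 7*q
p = 1 (p = (4*0 + 2)/2 = (0 + 2)/2 = (½)*2 = 1)
(V((-1 + 6)*(6 - 1)) + p)² = ((63 - 7*(-1 + 6)*(6 - 1)) + 1)² = ((63 - 35*5) + 1)² = ((63 - 7*25) + 1)² = ((63 - 175) + 1)² = (-112 + 1)² = (-111)² = 12321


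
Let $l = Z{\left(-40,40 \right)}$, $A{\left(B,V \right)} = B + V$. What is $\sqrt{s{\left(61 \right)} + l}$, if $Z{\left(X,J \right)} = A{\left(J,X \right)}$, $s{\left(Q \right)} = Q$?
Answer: $\sqrt{61} \approx 7.8102$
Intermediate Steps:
$Z{\left(X,J \right)} = J + X$
$l = 0$ ($l = 40 - 40 = 0$)
$\sqrt{s{\left(61 \right)} + l} = \sqrt{61 + 0} = \sqrt{61}$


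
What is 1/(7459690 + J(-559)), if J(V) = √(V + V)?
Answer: 3729845/27823487448609 - I*√1118/55646974897218 ≈ 1.3405e-7 - 6.0087e-13*I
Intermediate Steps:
J(V) = √2*√V (J(V) = √(2*V) = √2*√V)
1/(7459690 + J(-559)) = 1/(7459690 + √2*√(-559)) = 1/(7459690 + √2*(I*√559)) = 1/(7459690 + I*√1118)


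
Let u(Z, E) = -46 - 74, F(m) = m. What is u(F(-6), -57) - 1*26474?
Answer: -26594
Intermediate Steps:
u(Z, E) = -120
u(F(-6), -57) - 1*26474 = -120 - 1*26474 = -120 - 26474 = -26594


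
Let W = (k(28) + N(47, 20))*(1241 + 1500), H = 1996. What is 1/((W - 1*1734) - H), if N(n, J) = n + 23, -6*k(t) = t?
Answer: 3/526046 ≈ 5.7029e-6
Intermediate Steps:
k(t) = -t/6
N(n, J) = 23 + n
W = 537236/3 (W = (-1/6*28 + (23 + 47))*(1241 + 1500) = (-14/3 + 70)*2741 = (196/3)*2741 = 537236/3 ≈ 1.7908e+5)
1/((W - 1*1734) - H) = 1/((537236/3 - 1*1734) - 1*1996) = 1/((537236/3 - 1734) - 1996) = 1/(532034/3 - 1996) = 1/(526046/3) = 3/526046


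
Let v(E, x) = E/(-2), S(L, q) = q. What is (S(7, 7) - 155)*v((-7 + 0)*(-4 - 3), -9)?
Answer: 3626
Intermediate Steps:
v(E, x) = -E/2 (v(E, x) = E*(-½) = -E/2)
(S(7, 7) - 155)*v((-7 + 0)*(-4 - 3), -9) = (7 - 155)*(-(-7 + 0)*(-4 - 3)/2) = -(-74)*(-7*(-7)) = -(-74)*49 = -148*(-49/2) = 3626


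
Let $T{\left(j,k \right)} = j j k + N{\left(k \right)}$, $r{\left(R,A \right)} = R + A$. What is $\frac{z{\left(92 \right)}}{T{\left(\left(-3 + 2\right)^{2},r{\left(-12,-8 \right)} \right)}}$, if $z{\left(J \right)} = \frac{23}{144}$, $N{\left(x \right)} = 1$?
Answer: $- \frac{23}{2736} \approx -0.0084064$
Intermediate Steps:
$r{\left(R,A \right)} = A + R$
$z{\left(J \right)} = \frac{23}{144}$ ($z{\left(J \right)} = 23 \cdot \frac{1}{144} = \frac{23}{144}$)
$T{\left(j,k \right)} = 1 + k j^{2}$ ($T{\left(j,k \right)} = j j k + 1 = j^{2} k + 1 = k j^{2} + 1 = 1 + k j^{2}$)
$\frac{z{\left(92 \right)}}{T{\left(\left(-3 + 2\right)^{2},r{\left(-12,-8 \right)} \right)}} = \frac{23}{144 \left(1 + \left(-8 - 12\right) \left(\left(-3 + 2\right)^{2}\right)^{2}\right)} = \frac{23}{144 \left(1 - 20 \left(\left(-1\right)^{2}\right)^{2}\right)} = \frac{23}{144 \left(1 - 20 \cdot 1^{2}\right)} = \frac{23}{144 \left(1 - 20\right)} = \frac{23}{144 \left(-19\right)} = \frac{23}{144} \left(- \frac{1}{19}\right) = - \frac{23}{2736}$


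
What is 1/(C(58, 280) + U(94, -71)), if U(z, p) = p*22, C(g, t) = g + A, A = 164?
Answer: -1/1340 ≈ -0.00074627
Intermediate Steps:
C(g, t) = 164 + g (C(g, t) = g + 164 = 164 + g)
U(z, p) = 22*p
1/(C(58, 280) + U(94, -71)) = 1/((164 + 58) + 22*(-71)) = 1/(222 - 1562) = 1/(-1340) = -1/1340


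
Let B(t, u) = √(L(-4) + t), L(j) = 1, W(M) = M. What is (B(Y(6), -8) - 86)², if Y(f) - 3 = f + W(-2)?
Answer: 7404 - 344*√2 ≈ 6917.5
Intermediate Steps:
Y(f) = 1 + f (Y(f) = 3 + (f - 2) = 3 + (-2 + f) = 1 + f)
B(t, u) = √(1 + t)
(B(Y(6), -8) - 86)² = (√(1 + (1 + 6)) - 86)² = (√(1 + 7) - 86)² = (√8 - 86)² = (2*√2 - 86)² = (-86 + 2*√2)²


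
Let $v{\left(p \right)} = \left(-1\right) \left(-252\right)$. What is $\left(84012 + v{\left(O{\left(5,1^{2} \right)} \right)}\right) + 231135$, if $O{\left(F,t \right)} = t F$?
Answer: $315399$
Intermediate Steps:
$O{\left(F,t \right)} = F t$
$v{\left(p \right)} = 252$
$\left(84012 + v{\left(O{\left(5,1^{2} \right)} \right)}\right) + 231135 = \left(84012 + 252\right) + 231135 = 84264 + 231135 = 315399$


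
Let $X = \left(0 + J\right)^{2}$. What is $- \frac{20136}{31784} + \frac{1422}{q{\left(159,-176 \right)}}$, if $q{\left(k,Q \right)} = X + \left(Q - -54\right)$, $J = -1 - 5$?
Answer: $- \frac{2933034}{170839} \approx -17.168$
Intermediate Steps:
$J = -6$ ($J = -1 - 5 = -6$)
$X = 36$ ($X = \left(0 - 6\right)^{2} = \left(-6\right)^{2} = 36$)
$q{\left(k,Q \right)} = 90 + Q$ ($q{\left(k,Q \right)} = 36 + \left(Q - -54\right) = 36 + \left(Q + 54\right) = 36 + \left(54 + Q\right) = 90 + Q$)
$- \frac{20136}{31784} + \frac{1422}{q{\left(159,-176 \right)}} = - \frac{20136}{31784} + \frac{1422}{90 - 176} = \left(-20136\right) \frac{1}{31784} + \frac{1422}{-86} = - \frac{2517}{3973} + 1422 \left(- \frac{1}{86}\right) = - \frac{2517}{3973} - \frac{711}{43} = - \frac{2933034}{170839}$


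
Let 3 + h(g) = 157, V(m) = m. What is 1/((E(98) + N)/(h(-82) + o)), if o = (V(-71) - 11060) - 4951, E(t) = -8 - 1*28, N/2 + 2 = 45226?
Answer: -3982/22603 ≈ -0.17617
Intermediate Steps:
h(g) = 154 (h(g) = -3 + 157 = 154)
N = 90448 (N = -4 + 2*45226 = -4 + 90452 = 90448)
E(t) = -36 (E(t) = -8 - 28 = -36)
o = -16082 (o = (-71 - 11060) - 4951 = -11131 - 4951 = -16082)
1/((E(98) + N)/(h(-82) + o)) = 1/((-36 + 90448)/(154 - 16082)) = 1/(90412/(-15928)) = 1/(90412*(-1/15928)) = 1/(-22603/3982) = -3982/22603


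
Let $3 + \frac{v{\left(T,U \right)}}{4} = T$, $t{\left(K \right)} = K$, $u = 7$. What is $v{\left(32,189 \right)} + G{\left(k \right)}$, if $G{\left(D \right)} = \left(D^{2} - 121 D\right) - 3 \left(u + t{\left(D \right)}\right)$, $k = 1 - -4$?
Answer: $-500$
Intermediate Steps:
$v{\left(T,U \right)} = -12 + 4 T$
$k = 5$ ($k = 1 + 4 = 5$)
$G{\left(D \right)} = -21 + D^{2} - 124 D$ ($G{\left(D \right)} = \left(D^{2} - 121 D\right) - 3 \left(7 + D\right) = \left(D^{2} - 121 D\right) - \left(21 + 3 D\right) = -21 + D^{2} - 124 D$)
$v{\left(32,189 \right)} + G{\left(k \right)} = \left(-12 + 4 \cdot 32\right) - \left(641 - 25\right) = \left(-12 + 128\right) - 616 = 116 - 616 = -500$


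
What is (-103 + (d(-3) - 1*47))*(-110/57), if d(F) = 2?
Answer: 16280/57 ≈ 285.61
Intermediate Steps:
(-103 + (d(-3) - 1*47))*(-110/57) = (-103 + (2 - 1*47))*(-110/57) = (-103 + (2 - 47))*(-110*1/57) = (-103 - 45)*(-110/57) = -148*(-110/57) = 16280/57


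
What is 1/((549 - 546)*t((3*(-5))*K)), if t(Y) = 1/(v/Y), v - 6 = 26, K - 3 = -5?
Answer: 16/45 ≈ 0.35556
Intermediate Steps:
K = -2 (K = 3 - 5 = -2)
v = 32 (v = 6 + 26 = 32)
t(Y) = Y/32 (t(Y) = 1/(32/Y) = Y/32)
1/((549 - 546)*t((3*(-5))*K)) = 1/((549 - 546)*((((3*(-5))*(-2))/32))) = 1/(3*(((-15*(-2))/32))) = 1/(3*(((1/32)*30))) = 1/(3*(15/16)) = (⅓)*(16/15) = 16/45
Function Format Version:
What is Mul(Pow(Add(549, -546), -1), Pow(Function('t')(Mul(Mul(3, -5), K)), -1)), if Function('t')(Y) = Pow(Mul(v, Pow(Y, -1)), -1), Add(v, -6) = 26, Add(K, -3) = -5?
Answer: Rational(16, 45) ≈ 0.35556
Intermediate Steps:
K = -2 (K = Add(3, -5) = -2)
v = 32 (v = Add(6, 26) = 32)
Function('t')(Y) = Mul(Rational(1, 32), Y) (Function('t')(Y) = Pow(Mul(32, Pow(Y, -1)), -1) = Mul(Rational(1, 32), Y))
Mul(Pow(Add(549, -546), -1), Pow(Function('t')(Mul(Mul(3, -5), K)), -1)) = Mul(Pow(Add(549, -546), -1), Pow(Mul(Rational(1, 32), Mul(Mul(3, -5), -2)), -1)) = Mul(Pow(3, -1), Pow(Mul(Rational(1, 32), Mul(-15, -2)), -1)) = Mul(Rational(1, 3), Pow(Mul(Rational(1, 32), 30), -1)) = Mul(Rational(1, 3), Pow(Rational(15, 16), -1)) = Mul(Rational(1, 3), Rational(16, 15)) = Rational(16, 45)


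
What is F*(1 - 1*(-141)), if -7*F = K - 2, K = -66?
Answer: 9656/7 ≈ 1379.4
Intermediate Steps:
F = 68/7 (F = -(-66 - 2)/7 = -⅐*(-68) = 68/7 ≈ 9.7143)
F*(1 - 1*(-141)) = 68*(1 - 1*(-141))/7 = 68*(1 + 141)/7 = (68/7)*142 = 9656/7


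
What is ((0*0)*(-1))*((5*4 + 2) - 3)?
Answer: 0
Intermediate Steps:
((0*0)*(-1))*((5*4 + 2) - 3) = (0*(-1))*((20 + 2) - 3) = 0*(22 - 3) = 0*19 = 0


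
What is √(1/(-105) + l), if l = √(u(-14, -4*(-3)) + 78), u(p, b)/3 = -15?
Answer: √(-105 + 11025*√33)/105 ≈ 2.3948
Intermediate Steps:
u(p, b) = -45 (u(p, b) = 3*(-15) = -45)
l = √33 (l = √(-45 + 78) = √33 ≈ 5.7446)
√(1/(-105) + l) = √(1/(-105) + √33) = √(-1/105 + √33)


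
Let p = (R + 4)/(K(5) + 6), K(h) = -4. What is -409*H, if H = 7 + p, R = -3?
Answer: -6135/2 ≈ -3067.5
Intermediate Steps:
p = ½ (p = (-3 + 4)/(-4 + 6) = 1/2 = 1*(½) = ½ ≈ 0.50000)
H = 15/2 (H = 7 + ½ = 15/2 ≈ 7.5000)
-409*H = -409*15/2 = -6135/2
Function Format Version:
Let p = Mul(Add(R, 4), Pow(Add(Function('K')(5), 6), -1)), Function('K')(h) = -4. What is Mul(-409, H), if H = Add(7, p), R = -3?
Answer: Rational(-6135, 2) ≈ -3067.5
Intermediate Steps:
p = Rational(1, 2) (p = Mul(Add(-3, 4), Pow(Add(-4, 6), -1)) = Mul(1, Pow(2, -1)) = Mul(1, Rational(1, 2)) = Rational(1, 2) ≈ 0.50000)
H = Rational(15, 2) (H = Add(7, Rational(1, 2)) = Rational(15, 2) ≈ 7.5000)
Mul(-409, H) = Mul(-409, Rational(15, 2)) = Rational(-6135, 2)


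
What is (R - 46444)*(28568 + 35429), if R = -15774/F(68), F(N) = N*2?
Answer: -202619557763/68 ≈ -2.9797e+9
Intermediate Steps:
F(N) = 2*N
R = -7887/68 (R = -15774/(2*68) = -15774/136 = -15774*1/136 = -7887/68 ≈ -115.99)
(R - 46444)*(28568 + 35429) = (-7887/68 - 46444)*(28568 + 35429) = -3166079/68*63997 = -202619557763/68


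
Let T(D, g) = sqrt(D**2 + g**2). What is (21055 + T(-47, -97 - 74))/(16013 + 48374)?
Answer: 21055/64387 + 5*sqrt(1258)/64387 ≈ 0.32976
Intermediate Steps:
(21055 + T(-47, -97 - 74))/(16013 + 48374) = (21055 + sqrt((-47)**2 + (-97 - 74)**2))/(16013 + 48374) = (21055 + sqrt(2209 + (-171)**2))/64387 = (21055 + sqrt(2209 + 29241))*(1/64387) = (21055 + sqrt(31450))*(1/64387) = (21055 + 5*sqrt(1258))*(1/64387) = 21055/64387 + 5*sqrt(1258)/64387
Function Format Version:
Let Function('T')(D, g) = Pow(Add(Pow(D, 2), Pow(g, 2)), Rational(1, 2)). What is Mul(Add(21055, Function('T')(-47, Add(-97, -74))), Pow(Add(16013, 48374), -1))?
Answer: Add(Rational(21055, 64387), Mul(Rational(5, 64387), Pow(1258, Rational(1, 2)))) ≈ 0.32976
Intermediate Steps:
Mul(Add(21055, Function('T')(-47, Add(-97, -74))), Pow(Add(16013, 48374), -1)) = Mul(Add(21055, Pow(Add(Pow(-47, 2), Pow(Add(-97, -74), 2)), Rational(1, 2))), Pow(Add(16013, 48374), -1)) = Mul(Add(21055, Pow(Add(2209, Pow(-171, 2)), Rational(1, 2))), Pow(64387, -1)) = Mul(Add(21055, Pow(Add(2209, 29241), Rational(1, 2))), Rational(1, 64387)) = Mul(Add(21055, Pow(31450, Rational(1, 2))), Rational(1, 64387)) = Mul(Add(21055, Mul(5, Pow(1258, Rational(1, 2)))), Rational(1, 64387)) = Add(Rational(21055, 64387), Mul(Rational(5, 64387), Pow(1258, Rational(1, 2))))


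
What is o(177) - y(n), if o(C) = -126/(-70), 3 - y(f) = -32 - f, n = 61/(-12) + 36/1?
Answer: -3847/60 ≈ -64.117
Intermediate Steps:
n = 371/12 (n = 61*(-1/12) + 36*1 = -61/12 + 36 = 371/12 ≈ 30.917)
y(f) = 35 + f (y(f) = 3 - (-32 - f) = 3 + (32 + f) = 35 + f)
o(C) = 9/5 (o(C) = -126*(-1/70) = 9/5)
o(177) - y(n) = 9/5 - (35 + 371/12) = 9/5 - 1*791/12 = 9/5 - 791/12 = -3847/60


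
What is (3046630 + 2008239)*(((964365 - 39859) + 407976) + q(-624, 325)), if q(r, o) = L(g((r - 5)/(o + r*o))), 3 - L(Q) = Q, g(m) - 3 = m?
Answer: 1363774804630360949/202475 ≈ 6.7355e+12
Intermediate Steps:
g(m) = 3 + m
L(Q) = 3 - Q
q(r, o) = -(-5 + r)/(o + o*r) (q(r, o) = 3 - (3 + (r - 5)/(o + r*o)) = 3 - (3 + (-5 + r)/(o + o*r)) = 3 + (-3 - (-5 + r)/(o + o*r)) = -(-5 + r)/(o + o*r))
(3046630 + 2008239)*(((964365 - 39859) + 407976) + q(-624, 325)) = (3046630 + 2008239)*(((964365 - 39859) + 407976) + (5 - 1*(-624))/(325*(1 - 624))) = 5054869*((924506 + 407976) + (1/325)*(5 + 624)/(-623)) = 5054869*(1332482 + (1/325)*(-1/623)*629) = 5054869*(1332482 - 629/202475) = 5054869*(269794292321/202475) = 1363774804630360949/202475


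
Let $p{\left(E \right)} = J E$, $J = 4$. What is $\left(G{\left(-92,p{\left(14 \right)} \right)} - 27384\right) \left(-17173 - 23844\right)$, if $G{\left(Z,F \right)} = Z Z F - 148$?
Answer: $-18312121684$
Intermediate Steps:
$p{\left(E \right)} = 4 E$
$G{\left(Z,F \right)} = -148 + F Z^{2}$ ($G{\left(Z,F \right)} = Z^{2} F - 148 = F Z^{2} - 148 = -148 + F Z^{2}$)
$\left(G{\left(-92,p{\left(14 \right)} \right)} - 27384\right) \left(-17173 - 23844\right) = \left(\left(-148 + 4 \cdot 14 \left(-92\right)^{2}\right) - 27384\right) \left(-17173 - 23844\right) = \left(\left(-148 + 56 \cdot 8464\right) - 27384\right) \left(-41017\right) = \left(\left(-148 + 473984\right) - 27384\right) \left(-41017\right) = \left(473836 - 27384\right) \left(-41017\right) = 446452 \left(-41017\right) = -18312121684$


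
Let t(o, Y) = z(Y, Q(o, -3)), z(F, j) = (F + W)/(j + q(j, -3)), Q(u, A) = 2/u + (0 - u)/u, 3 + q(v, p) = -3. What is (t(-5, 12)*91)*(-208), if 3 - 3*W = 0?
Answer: 1230320/37 ≈ 33252.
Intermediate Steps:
W = 1 (W = 1 - ⅓*0 = 1 + 0 = 1)
q(v, p) = -6 (q(v, p) = -3 - 3 = -6)
Q(u, A) = -1 + 2/u (Q(u, A) = 2/u + (-u)/u = 2/u - 1 = -1 + 2/u)
z(F, j) = (1 + F)/(-6 + j) (z(F, j) = (F + 1)/(j - 6) = (1 + F)/(-6 + j))
t(o, Y) = (1 + Y)/(-6 + (2 - o)/o)
(t(-5, 12)*91)*(-208) = (-1*(-5)*(1 + 12)/(-2 + 7*(-5))*91)*(-208) = (-1*(-5)*13/(-2 - 35)*91)*(-208) = (-1*(-5)*13/(-37)*91)*(-208) = (-1*(-5)*(-1/37)*13*91)*(-208) = -65/37*91*(-208) = -5915/37*(-208) = 1230320/37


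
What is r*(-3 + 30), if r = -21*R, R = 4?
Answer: -2268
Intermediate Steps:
r = -84 (r = -21*4 = -84)
r*(-3 + 30) = -84*(-3 + 30) = -84*27 = -2268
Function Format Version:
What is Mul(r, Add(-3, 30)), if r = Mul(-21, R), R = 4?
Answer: -2268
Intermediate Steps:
r = -84 (r = Mul(-21, 4) = -84)
Mul(r, Add(-3, 30)) = Mul(-84, Add(-3, 30)) = Mul(-84, 27) = -2268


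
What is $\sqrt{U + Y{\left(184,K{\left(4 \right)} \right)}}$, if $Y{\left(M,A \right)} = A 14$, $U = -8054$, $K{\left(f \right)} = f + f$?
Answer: $19 i \sqrt{22} \approx 89.118 i$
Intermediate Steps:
$K{\left(f \right)} = 2 f$
$Y{\left(M,A \right)} = 14 A$
$\sqrt{U + Y{\left(184,K{\left(4 \right)} \right)}} = \sqrt{-8054 + 14 \cdot 2 \cdot 4} = \sqrt{-8054 + 14 \cdot 8} = \sqrt{-8054 + 112} = \sqrt{-7942} = 19 i \sqrt{22}$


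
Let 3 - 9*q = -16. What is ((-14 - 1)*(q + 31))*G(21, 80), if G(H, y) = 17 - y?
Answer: 31290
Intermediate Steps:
q = 19/9 (q = ⅓ - ⅑*(-16) = ⅓ + 16/9 = 19/9 ≈ 2.1111)
((-14 - 1)*(q + 31))*G(21, 80) = ((-14 - 1)*(19/9 + 31))*(17 - 1*80) = (-15*298/9)*(17 - 80) = -1490/3*(-63) = 31290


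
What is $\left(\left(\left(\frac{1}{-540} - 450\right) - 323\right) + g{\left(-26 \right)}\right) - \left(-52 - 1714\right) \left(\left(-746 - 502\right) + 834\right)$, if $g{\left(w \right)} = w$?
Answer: $- \frac{395238421}{540} \approx -7.3192 \cdot 10^{5}$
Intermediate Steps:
$\left(\left(\left(\frac{1}{-540} - 450\right) - 323\right) + g{\left(-26 \right)}\right) - \left(-52 - 1714\right) \left(\left(-746 - 502\right) + 834\right) = \left(\left(\left(\frac{1}{-540} - 450\right) - 323\right) - 26\right) - \left(-52 - 1714\right) \left(\left(-746 - 502\right) + 834\right) = \left(\left(\left(- \frac{1}{540} - 450\right) - 323\right) - 26\right) - - 1766 \left(\left(-746 - 502\right) + 834\right) = \left(\left(- \frac{243001}{540} - 323\right) - 26\right) - - 1766 \left(-1248 + 834\right) = \left(- \frac{417421}{540} - 26\right) - \left(-1766\right) \left(-414\right) = - \frac{431461}{540} - 731124 = - \frac{395238421}{540}$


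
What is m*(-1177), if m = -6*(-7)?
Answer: -49434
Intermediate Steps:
m = 42
m*(-1177) = 42*(-1177) = -49434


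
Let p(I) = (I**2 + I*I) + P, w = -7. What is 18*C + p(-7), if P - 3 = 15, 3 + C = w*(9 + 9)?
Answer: -2206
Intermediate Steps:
C = -129 (C = -3 - 7*(9 + 9) = -3 - 7*18 = -3 - 126 = -129)
P = 18 (P = 3 + 15 = 18)
p(I) = 18 + 2*I**2 (p(I) = (I**2 + I*I) + 18 = (I**2 + I**2) + 18 = 2*I**2 + 18 = 18 + 2*I**2)
18*C + p(-7) = 18*(-129) + (18 + 2*(-7)**2) = -2322 + (18 + 2*49) = -2322 + (18 + 98) = -2322 + 116 = -2206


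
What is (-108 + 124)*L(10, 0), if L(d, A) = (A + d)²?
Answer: 1600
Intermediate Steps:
(-108 + 124)*L(10, 0) = (-108 + 124)*(0 + 10)² = 16*10² = 16*100 = 1600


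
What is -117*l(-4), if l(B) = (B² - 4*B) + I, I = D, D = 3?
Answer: -4095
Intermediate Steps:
I = 3
l(B) = 3 + B² - 4*B (l(B) = (B² - 4*B) + 3 = 3 + B² - 4*B)
-117*l(-4) = -117*(3 + (-4)² - 4*(-4)) = -117*(3 + 16 + 16) = -117*35 = -4095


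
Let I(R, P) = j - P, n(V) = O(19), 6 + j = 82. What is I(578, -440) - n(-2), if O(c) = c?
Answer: 497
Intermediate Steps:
j = 76 (j = -6 + 82 = 76)
n(V) = 19
I(R, P) = 76 - P
I(578, -440) - n(-2) = (76 - 1*(-440)) - 1*19 = (76 + 440) - 19 = 516 - 19 = 497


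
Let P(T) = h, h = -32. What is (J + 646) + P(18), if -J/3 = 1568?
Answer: -4090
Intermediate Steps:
P(T) = -32
J = -4704 (J = -3*1568 = -4704)
(J + 646) + P(18) = (-4704 + 646) - 32 = -4058 - 32 = -4090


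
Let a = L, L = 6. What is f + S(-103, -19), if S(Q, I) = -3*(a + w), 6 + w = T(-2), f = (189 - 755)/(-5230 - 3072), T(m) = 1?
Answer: -12170/4151 ≈ -2.9318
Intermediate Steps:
a = 6
f = 283/4151 (f = -566/(-8302) = -566*(-1/8302) = 283/4151 ≈ 0.068176)
w = -5 (w = -6 + 1 = -5)
S(Q, I) = -3 (S(Q, I) = -3*(6 - 5) = -3*1 = -3)
f + S(-103, -19) = 283/4151 - 3 = -12170/4151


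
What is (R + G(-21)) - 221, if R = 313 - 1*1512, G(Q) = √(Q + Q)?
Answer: -1420 + I*√42 ≈ -1420.0 + 6.4807*I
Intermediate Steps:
G(Q) = √2*√Q (G(Q) = √(2*Q) = √2*√Q)
R = -1199 (R = 313 - 1512 = -1199)
(R + G(-21)) - 221 = (-1199 + √2*√(-21)) - 221 = (-1199 + √2*(I*√21)) - 221 = (-1199 + I*√42) - 221 = -1420 + I*√42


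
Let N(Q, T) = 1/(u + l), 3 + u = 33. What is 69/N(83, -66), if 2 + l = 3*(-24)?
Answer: -3036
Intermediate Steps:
l = -74 (l = -2 + 3*(-24) = -2 - 72 = -74)
u = 30 (u = -3 + 33 = 30)
N(Q, T) = -1/44 (N(Q, T) = 1/(30 - 74) = 1/(-44) = -1/44)
69/N(83, -66) = 69/(-1/44) = 69*(-44) = -3036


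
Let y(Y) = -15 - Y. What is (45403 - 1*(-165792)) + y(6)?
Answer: 211174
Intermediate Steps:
(45403 - 1*(-165792)) + y(6) = (45403 - 1*(-165792)) + (-15 - 1*6) = (45403 + 165792) + (-15 - 6) = 211195 - 21 = 211174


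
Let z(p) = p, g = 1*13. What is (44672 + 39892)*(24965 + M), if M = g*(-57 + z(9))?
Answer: 2058372324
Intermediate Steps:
g = 13
M = -624 (M = 13*(-57 + 9) = 13*(-48) = -624)
(44672 + 39892)*(24965 + M) = (44672 + 39892)*(24965 - 624) = 84564*24341 = 2058372324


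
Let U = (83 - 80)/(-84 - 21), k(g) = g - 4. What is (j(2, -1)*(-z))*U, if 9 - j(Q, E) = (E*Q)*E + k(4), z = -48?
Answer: -48/5 ≈ -9.6000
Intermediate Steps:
k(g) = -4 + g
U = -1/35 (U = 3/(-105) = 3*(-1/105) = -1/35 ≈ -0.028571)
j(Q, E) = 9 - Q*E² (j(Q, E) = 9 - ((E*Q)*E + (-4 + 4)) = 9 - (Q*E² + 0) = 9 - Q*E²)
(j(2, -1)*(-z))*U = ((9 - 1*2*(-1)²)*(-1*(-48)))*(-1/35) = ((9 - 1*2*1)*48)*(-1/35) = ((9 - 2)*48)*(-1/35) = (7*48)*(-1/35) = 336*(-1/35) = -48/5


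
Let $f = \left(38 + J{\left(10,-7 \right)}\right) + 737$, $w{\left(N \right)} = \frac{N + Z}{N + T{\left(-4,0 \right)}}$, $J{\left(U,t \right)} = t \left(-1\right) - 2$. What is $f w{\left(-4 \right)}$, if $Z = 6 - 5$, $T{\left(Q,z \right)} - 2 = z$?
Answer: $1170$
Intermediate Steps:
$T{\left(Q,z \right)} = 2 + z$
$Z = 1$ ($Z = 6 - 5 = 1$)
$J{\left(U,t \right)} = -2 - t$ ($J{\left(U,t \right)} = - t - 2 = -2 - t$)
$w{\left(N \right)} = \frac{1 + N}{2 + N}$ ($w{\left(N \right)} = \frac{N + 1}{N + \left(2 + 0\right)} = \frac{1 + N}{N + 2} = \frac{1 + N}{2 + N}$)
$f = 780$ ($f = \left(38 - -5\right) + 737 = \left(38 + \left(-2 + 7\right)\right) + 737 = \left(38 + 5\right) + 737 = 43 + 737 = 780$)
$f w{\left(-4 \right)} = 780 \frac{1 - 4}{2 - 4} = 780 \frac{1}{-2} \left(-3\right) = 780 \left(\left(- \frac{1}{2}\right) \left(-3\right)\right) = 780 \cdot \frac{3}{2} = 1170$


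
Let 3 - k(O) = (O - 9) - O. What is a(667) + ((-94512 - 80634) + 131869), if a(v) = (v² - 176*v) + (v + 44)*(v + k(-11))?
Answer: 766989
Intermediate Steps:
k(O) = 12 (k(O) = 3 - ((O - 9) - O) = 3 - ((-9 + O) - O) = 3 - 1*(-9) = 3 + 9 = 12)
a(v) = v² - 176*v + (12 + v)*(44 + v) (a(v) = (v² - 176*v) + (v + 44)*(v + 12) = (v² - 176*v) + (44 + v)*(12 + v) = (v² - 176*v) + (12 + v)*(44 + v) = v² - 176*v + (12 + v)*(44 + v))
a(667) + ((-94512 - 80634) + 131869) = (528 - 120*667 + 2*667²) + ((-94512 - 80634) + 131869) = (528 - 80040 + 2*444889) + (-175146 + 131869) = (528 - 80040 + 889778) - 43277 = 810266 - 43277 = 766989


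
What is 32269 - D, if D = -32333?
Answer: 64602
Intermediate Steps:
32269 - D = 32269 - 1*(-32333) = 32269 + 32333 = 64602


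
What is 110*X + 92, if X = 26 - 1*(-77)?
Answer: 11422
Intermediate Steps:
X = 103 (X = 26 + 77 = 103)
110*X + 92 = 110*103 + 92 = 11330 + 92 = 11422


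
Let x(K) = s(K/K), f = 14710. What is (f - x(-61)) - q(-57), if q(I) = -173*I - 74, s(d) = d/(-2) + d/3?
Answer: 29539/6 ≈ 4923.2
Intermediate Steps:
s(d) = -d/6 (s(d) = d*(-1/2) + d*(1/3) = -d/2 + d/3 = -d/6)
x(K) = -1/6 (x(K) = -K/(6*K) = -1/6*1 = -1/6)
q(I) = -74 - 173*I
(f - x(-61)) - q(-57) = (14710 - 1*(-1/6)) - (-74 - 173*(-57)) = (14710 + 1/6) - (-74 + 9861) = 88261/6 - 1*9787 = 88261/6 - 9787 = 29539/6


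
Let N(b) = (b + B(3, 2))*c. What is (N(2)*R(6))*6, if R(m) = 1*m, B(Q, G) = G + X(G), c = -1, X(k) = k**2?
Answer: -288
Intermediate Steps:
B(Q, G) = G + G**2
R(m) = m
N(b) = -6 - b (N(b) = (b + 2*(1 + 2))*(-1) = (b + 2*3)*(-1) = (b + 6)*(-1) = (6 + b)*(-1) = -6 - b)
(N(2)*R(6))*6 = ((-6 - 1*2)*6)*6 = ((-6 - 2)*6)*6 = -8*6*6 = -48*6 = -288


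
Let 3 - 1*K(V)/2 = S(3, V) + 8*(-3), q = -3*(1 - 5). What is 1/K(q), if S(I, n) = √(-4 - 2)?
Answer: 9/490 + I*√6/1470 ≈ 0.018367 + 0.0016663*I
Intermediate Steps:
S(I, n) = I*√6 (S(I, n) = √(-6) = I*√6)
q = 12 (q = -3*(-4) = 12)
K(V) = 54 - 2*I*√6 (K(V) = 6 - 2*(I*√6 + 8*(-3)) = 6 - 2*(I*√6 - 24) = 6 - 2*(-24 + I*√6) = 6 + (48 - 2*I*√6) = 54 - 2*I*√6)
1/K(q) = 1/(54 - 2*I*√6)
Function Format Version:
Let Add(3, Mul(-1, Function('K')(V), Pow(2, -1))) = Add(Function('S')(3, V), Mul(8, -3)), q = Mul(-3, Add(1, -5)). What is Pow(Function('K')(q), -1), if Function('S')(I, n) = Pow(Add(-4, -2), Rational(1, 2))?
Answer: Add(Rational(9, 490), Mul(Rational(1, 1470), I, Pow(6, Rational(1, 2)))) ≈ Add(0.018367, Mul(0.0016663, I))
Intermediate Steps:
Function('S')(I, n) = Mul(I, Pow(6, Rational(1, 2))) (Function('S')(I, n) = Pow(-6, Rational(1, 2)) = Mul(I, Pow(6, Rational(1, 2))))
q = 12 (q = Mul(-3, -4) = 12)
Function('K')(V) = Add(54, Mul(-2, I, Pow(6, Rational(1, 2)))) (Function('K')(V) = Add(6, Mul(-2, Add(Mul(I, Pow(6, Rational(1, 2))), Mul(8, -3)))) = Add(6, Mul(-2, Add(Mul(I, Pow(6, Rational(1, 2))), -24))) = Add(6, Mul(-2, Add(-24, Mul(I, Pow(6, Rational(1, 2)))))) = Add(6, Add(48, Mul(-2, I, Pow(6, Rational(1, 2))))) = Add(54, Mul(-2, I, Pow(6, Rational(1, 2)))))
Pow(Function('K')(q), -1) = Pow(Add(54, Mul(-2, I, Pow(6, Rational(1, 2)))), -1)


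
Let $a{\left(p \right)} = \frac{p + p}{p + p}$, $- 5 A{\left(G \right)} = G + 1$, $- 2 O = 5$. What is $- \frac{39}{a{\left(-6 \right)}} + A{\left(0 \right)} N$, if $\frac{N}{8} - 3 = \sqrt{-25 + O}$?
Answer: $- \frac{219}{5} - \frac{4 i \sqrt{110}}{5} \approx -43.8 - 8.3905 i$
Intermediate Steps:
$O = - \frac{5}{2}$ ($O = \left(- \frac{1}{2}\right) 5 = - \frac{5}{2} \approx -2.5$)
$N = 24 + 4 i \sqrt{110}$ ($N = 24 + 8 \sqrt{-25 - \frac{5}{2}} = 24 + 8 \sqrt{- \frac{55}{2}} = 24 + 8 \frac{i \sqrt{110}}{2} = 24 + 4 i \sqrt{110} \approx 24.0 + 41.952 i$)
$A{\left(G \right)} = - \frac{1}{5} - \frac{G}{5}$ ($A{\left(G \right)} = - \frac{G + 1}{5} = - \frac{1 + G}{5} = - \frac{1}{5} - \frac{G}{5}$)
$a{\left(p \right)} = 1$ ($a{\left(p \right)} = \frac{2 p}{2 p} = 2 p \frac{1}{2 p} = 1$)
$- \frac{39}{a{\left(-6 \right)}} + A{\left(0 \right)} N = - \frac{39}{1} + \left(- \frac{1}{5} - 0\right) \left(24 + 4 i \sqrt{110}\right) = \left(-39\right) 1 + \left(- \frac{1}{5} + 0\right) \left(24 + 4 i \sqrt{110}\right) = -39 - \frac{24 + 4 i \sqrt{110}}{5} = -39 - \left(\frac{24}{5} + \frac{4 i \sqrt{110}}{5}\right) = - \frac{219}{5} - \frac{4 i \sqrt{110}}{5}$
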